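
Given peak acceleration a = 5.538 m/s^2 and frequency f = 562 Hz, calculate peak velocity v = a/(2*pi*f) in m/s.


omega = 2*pi*f = 2*pi*562 = 3531.15 rad/s
v = a / omega = 5.538 / 3531.15 = 0.0015683 m/s


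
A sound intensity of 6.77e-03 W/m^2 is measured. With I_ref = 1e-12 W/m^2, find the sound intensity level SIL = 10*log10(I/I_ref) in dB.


I / I_ref = 6.77e-03 / 1e-12 = 6.77e+09
SIL = 10 * log10(6.77e+09) = 98.306 dB


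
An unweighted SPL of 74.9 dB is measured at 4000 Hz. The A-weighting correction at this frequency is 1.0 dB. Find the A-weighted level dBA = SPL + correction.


A-weighting table: 4000 Hz -> 1.0 dB correction
SPL_A = SPL + correction = 74.9 + (1.0) = 75.9 dBA


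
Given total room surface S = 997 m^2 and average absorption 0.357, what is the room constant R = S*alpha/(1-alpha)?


R = 997 * 0.357 / (1 - 0.357) = 553.54 m^2


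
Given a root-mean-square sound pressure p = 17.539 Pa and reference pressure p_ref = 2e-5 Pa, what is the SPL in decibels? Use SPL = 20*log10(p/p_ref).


p / p_ref = 17.539 / 2e-5 = 876950
SPL = 20 * log10(876950) = 118.86 dB


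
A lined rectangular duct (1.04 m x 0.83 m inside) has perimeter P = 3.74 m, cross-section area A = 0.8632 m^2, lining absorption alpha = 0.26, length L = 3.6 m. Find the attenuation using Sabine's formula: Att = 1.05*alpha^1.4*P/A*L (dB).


alpha^1.4 = 0.26^1.4 = 0.151692
Attenuation rate = 1.05 * alpha^1.4 * P / A
= 1.05 * 0.151692 * 3.74 / 0.8632 = 0.6901 dB/m
Total Att = 0.6901 * 3.6 = 2.4844 dB


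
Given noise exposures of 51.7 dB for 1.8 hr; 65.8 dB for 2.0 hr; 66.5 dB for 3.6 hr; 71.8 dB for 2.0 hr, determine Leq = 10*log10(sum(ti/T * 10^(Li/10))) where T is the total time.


T_total = 1.8 + 2.0 + 3.6 + 2.0 = 9.4 hr
(1.8/9.4) * 10^(51.7/10) = 28323.4
(2.0/9.4) * 10^(65.8/10) = 808914
(3.6/9.4) * 10^(66.5/10) = 1.7107e+06
(2.0/9.4) * 10^(71.8/10) = 3.22034e+06
Sum = 28323.4 + 808914 + 1.7107e+06 + 3.22034e+06 = 5.76828e+06
Leq = 10*log10(5.76828e+06) = 67.61 dB


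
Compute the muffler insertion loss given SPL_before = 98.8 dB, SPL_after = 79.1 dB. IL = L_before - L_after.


Insertion loss = SPL without muffler - SPL with muffler
IL = 98.8 - 79.1 = 19.7 dB


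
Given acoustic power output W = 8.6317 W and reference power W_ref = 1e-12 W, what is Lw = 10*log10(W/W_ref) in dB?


W / W_ref = 8.6317 / 1e-12 = 8.6317e+12
Lw = 10 * log10(8.6317e+12) = 129.36 dB


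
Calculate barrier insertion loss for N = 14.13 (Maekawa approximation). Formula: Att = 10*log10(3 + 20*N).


3 + 20*N = 3 + 20*14.13 = 285.6
Att = 10*log10(285.6) = 24.558 dB


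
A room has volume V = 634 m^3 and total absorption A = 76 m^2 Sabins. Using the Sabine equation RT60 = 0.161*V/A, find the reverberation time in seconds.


RT60 = 0.161 * 634 / 76 = 1.3431 s


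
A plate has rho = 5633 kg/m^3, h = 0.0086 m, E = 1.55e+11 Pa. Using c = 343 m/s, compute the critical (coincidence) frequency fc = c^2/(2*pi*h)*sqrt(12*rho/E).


12*rho/E = 12*5633/1.55e+11 = 4.36103e-07
sqrt(12*rho/E) = sqrt(4.36103e-07) = 0.000660381
c^2/(2*pi*h) = 343^2/(2*pi*0.0086) = 2.17726e+06
fc = 2.17726e+06 * 0.000660381 = 1437.8 Hz


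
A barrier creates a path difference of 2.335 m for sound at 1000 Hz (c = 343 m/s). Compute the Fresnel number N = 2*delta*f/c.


N = 2*delta*f/c = 2*delta/lambda, where lambda = c/f
lambda = 343 / 1000 = 0.343 m
N = 2 * 2.335 / 0.343 = 13.615


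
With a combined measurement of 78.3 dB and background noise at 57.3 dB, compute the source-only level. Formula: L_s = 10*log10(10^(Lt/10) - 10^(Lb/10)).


10^(78.3/10) = 6.76083e+07
10^(57.3/10) = 537032
Difference = 6.76083e+07 - 537032 = 6.70713e+07
L_source = 10*log10(6.70713e+07) = 78.265 dB


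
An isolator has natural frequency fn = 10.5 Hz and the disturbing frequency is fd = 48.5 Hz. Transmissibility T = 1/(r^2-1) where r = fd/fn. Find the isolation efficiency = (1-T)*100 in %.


r = 48.5 / 10.5 = 4.61905
r^2 - 1 = 4.61905^2 - 1 = 20.3356
T = 1/20.3356 = 0.0491748
Efficiency = (1 - 0.0491748)*100 = 95.083 %


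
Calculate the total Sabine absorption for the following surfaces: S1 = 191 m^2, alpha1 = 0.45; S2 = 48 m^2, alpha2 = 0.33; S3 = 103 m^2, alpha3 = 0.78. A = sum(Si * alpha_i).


191 * 0.45 = 85.95
48 * 0.33 = 15.84
103 * 0.78 = 80.34
A_total = 85.95 + 15.84 + 80.34 = 182.13 m^2


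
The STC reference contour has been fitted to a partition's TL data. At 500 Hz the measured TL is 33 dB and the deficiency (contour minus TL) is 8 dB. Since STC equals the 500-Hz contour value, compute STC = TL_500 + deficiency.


By ASTM E413, STC = value of the fitted reference contour at 500 Hz.
Contour value at 500 Hz = TL_500 + deficiency = 33 + 8 = 41
STC = 41


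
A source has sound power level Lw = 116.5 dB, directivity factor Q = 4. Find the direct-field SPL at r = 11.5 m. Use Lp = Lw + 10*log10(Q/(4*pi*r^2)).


4*pi*r^2 = 4*pi*11.5^2 = 1661.9 m^2
Q / (4*pi*r^2) = 4 / 1661.9 = 0.00240688
Lp = 116.5 + 10*log10(0.00240688) = 90.315 dB


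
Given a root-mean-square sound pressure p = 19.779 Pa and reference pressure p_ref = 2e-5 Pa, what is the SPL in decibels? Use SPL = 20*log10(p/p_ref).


p / p_ref = 19.779 / 2e-5 = 988950
SPL = 20 * log10(988950) = 119.9 dB


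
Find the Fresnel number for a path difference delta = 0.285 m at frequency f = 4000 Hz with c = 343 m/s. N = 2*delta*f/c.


N = 2*delta*f/c = 2*delta/lambda, where lambda = c/f
lambda = 343 / 4000 = 0.08575 m
N = 2 * 0.285 / 0.08575 = 6.6472


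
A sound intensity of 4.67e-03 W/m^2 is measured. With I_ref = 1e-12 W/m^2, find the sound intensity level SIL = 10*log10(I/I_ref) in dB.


I / I_ref = 4.67e-03 / 1e-12 = 4.67e+09
SIL = 10 * log10(4.67e+09) = 96.693 dB


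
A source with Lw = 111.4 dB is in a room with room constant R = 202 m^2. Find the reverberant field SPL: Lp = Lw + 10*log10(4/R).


4/R = 4/202 = 0.019802
Lp = 111.4 + 10*log10(0.019802) = 94.367 dB


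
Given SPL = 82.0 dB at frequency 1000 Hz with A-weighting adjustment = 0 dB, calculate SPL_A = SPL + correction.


A-weighting table: 1000 Hz -> 0 dB correction
SPL_A = SPL + correction = 82.0 + (0) = 82 dBA


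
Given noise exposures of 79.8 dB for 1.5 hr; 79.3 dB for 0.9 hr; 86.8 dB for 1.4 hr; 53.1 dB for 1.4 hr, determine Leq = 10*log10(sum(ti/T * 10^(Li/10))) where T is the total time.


T_total = 1.5 + 0.9 + 1.4 + 1.4 = 5.2 hr
(1.5/5.2) * 10^(79.8/10) = 2.75479e+07
(0.9/5.2) * 10^(79.3/10) = 1.47312e+07
(1.4/5.2) * 10^(86.8/10) = 1.28862e+08
(1.4/5.2) * 10^(53.1/10) = 54969.9
Sum = 2.75479e+07 + 1.47312e+07 + 1.28862e+08 + 54969.9 = 1.71196e+08
Leq = 10*log10(1.71196e+08) = 82.335 dB


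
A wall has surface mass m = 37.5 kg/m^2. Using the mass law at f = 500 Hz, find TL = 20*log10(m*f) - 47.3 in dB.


m * f = 37.5 * 500 = 18750
20*log10(18750) = 85.46 dB
TL = 85.46 - 47.3 = 38.16 dB


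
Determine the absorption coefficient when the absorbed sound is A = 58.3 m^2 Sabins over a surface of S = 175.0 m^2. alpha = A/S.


Absorption coefficient = absorbed power / incident power
alpha = A / S = 58.3 / 175.0 = 0.33314


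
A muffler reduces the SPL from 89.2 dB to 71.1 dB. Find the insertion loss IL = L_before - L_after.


Insertion loss = SPL without muffler - SPL with muffler
IL = 89.2 - 71.1 = 18.1 dB


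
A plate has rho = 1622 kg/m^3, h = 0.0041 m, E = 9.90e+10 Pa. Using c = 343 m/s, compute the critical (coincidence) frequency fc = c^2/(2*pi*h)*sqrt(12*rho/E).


12*rho/E = 12*1622/9.90e+10 = 1.96606e-07
sqrt(12*rho/E) = sqrt(1.96606e-07) = 0.000443403
c^2/(2*pi*h) = 343^2/(2*pi*0.0041) = 4.56693e+06
fc = 4.56693e+06 * 0.000443403 = 2025 Hz


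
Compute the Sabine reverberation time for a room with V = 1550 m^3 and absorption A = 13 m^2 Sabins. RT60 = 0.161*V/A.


RT60 = 0.161 * 1550 / 13 = 19.196 s


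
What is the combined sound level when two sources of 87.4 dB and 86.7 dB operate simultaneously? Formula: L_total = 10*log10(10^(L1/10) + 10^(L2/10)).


10^(87.4/10) = 5.49541e+08
10^(86.7/10) = 4.67735e+08
Sum = 5.49541e+08 + 4.67735e+08 = 1.01728e+09
L_total = 10*log10(1.01728e+09) = 90.074 dB


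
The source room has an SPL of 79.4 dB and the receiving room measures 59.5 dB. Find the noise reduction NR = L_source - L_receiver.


NR = L_source - L_receiver (difference between source and receiving room levels)
NR = 79.4 - 59.5 = 19.9 dB


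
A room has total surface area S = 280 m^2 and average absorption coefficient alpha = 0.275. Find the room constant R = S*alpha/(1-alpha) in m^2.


R = 280 * 0.275 / (1 - 0.275) = 106.21 m^2


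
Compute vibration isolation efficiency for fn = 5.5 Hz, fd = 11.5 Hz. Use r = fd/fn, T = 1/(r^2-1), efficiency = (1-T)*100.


r = 11.5 / 5.5 = 2.09091
r^2 - 1 = 2.09091^2 - 1 = 3.3719
T = 1/3.3719 = 0.296569
Efficiency = (1 - 0.296569)*100 = 70.343 %


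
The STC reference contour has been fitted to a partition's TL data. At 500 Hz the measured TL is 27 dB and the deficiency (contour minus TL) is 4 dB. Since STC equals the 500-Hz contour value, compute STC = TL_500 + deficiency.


By ASTM E413, STC = value of the fitted reference contour at 500 Hz.
Contour value at 500 Hz = TL_500 + deficiency = 27 + 4 = 31
STC = 31


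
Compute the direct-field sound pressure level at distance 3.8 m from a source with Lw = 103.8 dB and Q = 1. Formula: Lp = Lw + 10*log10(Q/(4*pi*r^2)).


4*pi*r^2 = 4*pi*3.8^2 = 181.458 m^2
Q / (4*pi*r^2) = 1 / 181.458 = 0.00551092
Lp = 103.8 + 10*log10(0.00551092) = 81.212 dB


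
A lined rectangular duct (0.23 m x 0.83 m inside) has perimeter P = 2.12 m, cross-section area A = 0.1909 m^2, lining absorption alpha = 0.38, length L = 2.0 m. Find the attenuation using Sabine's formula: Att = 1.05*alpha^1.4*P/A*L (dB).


alpha^1.4 = 0.38^1.4 = 0.258046
Attenuation rate = 1.05 * alpha^1.4 * P / A
= 1.05 * 0.258046 * 2.12 / 0.1909 = 3.00896 dB/m
Total Att = 3.00896 * 2.0 = 6.0179 dB


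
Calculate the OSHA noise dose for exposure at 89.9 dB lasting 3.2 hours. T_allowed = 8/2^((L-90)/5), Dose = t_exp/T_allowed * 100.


T_allowed = 8 / 2^((89.9 - 90)/5) = 8.11168 hr
Dose = 3.2 / 8.11168 * 100 = 39.449 %


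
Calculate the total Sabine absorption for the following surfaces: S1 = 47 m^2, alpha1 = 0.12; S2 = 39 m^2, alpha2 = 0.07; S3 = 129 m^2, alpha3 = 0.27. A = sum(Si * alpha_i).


47 * 0.12 = 5.64
39 * 0.07 = 2.73
129 * 0.27 = 34.83
A_total = 5.64 + 2.73 + 34.83 = 43.2 m^2


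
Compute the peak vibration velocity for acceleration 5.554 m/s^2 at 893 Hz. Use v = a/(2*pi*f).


omega = 2*pi*f = 2*pi*893 = 5610.88 rad/s
v = a / omega = 5.554 / 5610.88 = 0.00098986 m/s


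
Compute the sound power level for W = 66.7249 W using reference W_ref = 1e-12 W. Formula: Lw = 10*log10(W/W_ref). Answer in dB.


W / W_ref = 66.7249 / 1e-12 = 6.67249e+13
Lw = 10 * log10(6.67249e+13) = 138.24 dB


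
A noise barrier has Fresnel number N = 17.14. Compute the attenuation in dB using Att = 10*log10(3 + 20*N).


3 + 20*N = 3 + 20*17.14 = 345.8
Att = 10*log10(345.8) = 25.388 dB


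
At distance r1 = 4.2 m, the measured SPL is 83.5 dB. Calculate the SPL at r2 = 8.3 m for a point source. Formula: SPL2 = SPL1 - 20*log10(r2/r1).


r2/r1 = 8.3/4.2 = 1.97619
Correction = 20*log10(1.97619) = 5.91657 dB
SPL2 = 83.5 - 5.91657 = 77.583 dB


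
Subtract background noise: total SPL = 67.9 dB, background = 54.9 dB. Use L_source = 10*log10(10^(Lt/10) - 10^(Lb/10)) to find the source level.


10^(67.9/10) = 6.16595e+06
10^(54.9/10) = 309030
Difference = 6.16595e+06 - 309030 = 5.85692e+06
L_source = 10*log10(5.85692e+06) = 67.677 dB


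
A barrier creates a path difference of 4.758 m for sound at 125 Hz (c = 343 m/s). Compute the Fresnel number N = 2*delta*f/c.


N = 2*delta*f/c = 2*delta/lambda, where lambda = c/f
lambda = 343 / 125 = 2.744 m
N = 2 * 4.758 / 2.744 = 3.4679


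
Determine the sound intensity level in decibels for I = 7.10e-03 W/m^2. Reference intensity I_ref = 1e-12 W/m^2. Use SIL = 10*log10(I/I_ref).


I / I_ref = 7.10e-03 / 1e-12 = 7.1e+09
SIL = 10 * log10(7.1e+09) = 98.513 dB


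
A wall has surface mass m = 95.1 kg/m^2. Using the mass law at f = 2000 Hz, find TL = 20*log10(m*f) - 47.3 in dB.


m * f = 95.1 * 2000 = 190200
20*log10(190200) = 105.584 dB
TL = 105.584 - 47.3 = 58.284 dB


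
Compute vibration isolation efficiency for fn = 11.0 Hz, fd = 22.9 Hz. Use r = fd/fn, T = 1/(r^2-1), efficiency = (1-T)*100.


r = 22.9 / 11.0 = 2.08182
r^2 - 1 = 2.08182^2 - 1 = 3.33397
T = 1/3.33397 = 0.299943
Efficiency = (1 - 0.299943)*100 = 70.006 %


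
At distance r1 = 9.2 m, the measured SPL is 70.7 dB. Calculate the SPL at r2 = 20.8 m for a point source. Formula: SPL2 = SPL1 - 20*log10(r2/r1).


r2/r1 = 20.8/9.2 = 2.26087
Correction = 20*log10(2.26087) = 7.08551 dB
SPL2 = 70.7 - 7.08551 = 63.614 dB


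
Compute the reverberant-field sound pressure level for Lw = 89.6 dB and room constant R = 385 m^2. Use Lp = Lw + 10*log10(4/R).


4/R = 4/385 = 0.0103896
Lp = 89.6 + 10*log10(0.0103896) = 69.766 dB


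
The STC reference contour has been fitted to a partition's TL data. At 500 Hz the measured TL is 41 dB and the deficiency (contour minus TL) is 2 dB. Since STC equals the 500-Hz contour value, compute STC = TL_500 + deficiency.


By ASTM E413, STC = value of the fitted reference contour at 500 Hz.
Contour value at 500 Hz = TL_500 + deficiency = 41 + 2 = 43
STC = 43


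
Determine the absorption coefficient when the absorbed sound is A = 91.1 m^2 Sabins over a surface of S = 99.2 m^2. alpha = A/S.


Absorption coefficient = absorbed power / incident power
alpha = A / S = 91.1 / 99.2 = 0.91835


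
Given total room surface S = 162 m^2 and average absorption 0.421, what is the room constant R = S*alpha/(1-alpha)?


R = 162 * 0.421 / (1 - 0.421) = 117.79 m^2


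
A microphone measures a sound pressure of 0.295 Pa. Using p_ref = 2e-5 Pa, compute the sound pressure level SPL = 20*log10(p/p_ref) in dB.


p / p_ref = 0.295 / 2e-5 = 14750
SPL = 20 * log10(14750) = 83.376 dB


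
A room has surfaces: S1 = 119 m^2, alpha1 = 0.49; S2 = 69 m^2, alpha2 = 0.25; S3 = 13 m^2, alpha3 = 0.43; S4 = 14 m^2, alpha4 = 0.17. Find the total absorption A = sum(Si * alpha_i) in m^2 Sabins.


119 * 0.49 = 58.31
69 * 0.25 = 17.25
13 * 0.43 = 5.59
14 * 0.17 = 2.38
A_total = 58.31 + 17.25 + 5.59 + 2.38 = 83.53 m^2


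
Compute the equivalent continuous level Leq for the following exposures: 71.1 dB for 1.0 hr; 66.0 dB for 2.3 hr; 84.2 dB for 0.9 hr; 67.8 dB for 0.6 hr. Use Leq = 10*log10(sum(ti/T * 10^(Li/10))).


T_total = 1.0 + 2.3 + 0.9 + 0.6 = 4.8 hr
(1.0/4.8) * 10^(71.1/10) = 2.68385e+06
(2.3/4.8) * 10^(66.0/10) = 1.9076e+06
(0.9/4.8) * 10^(84.2/10) = 4.93175e+07
(0.6/4.8) * 10^(67.8/10) = 753199
Sum = 2.68385e+06 + 1.9076e+06 + 4.93175e+07 + 753199 = 5.46621e+07
Leq = 10*log10(5.46621e+07) = 77.377 dB


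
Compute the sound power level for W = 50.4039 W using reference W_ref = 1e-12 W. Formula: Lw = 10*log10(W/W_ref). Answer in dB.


W / W_ref = 50.4039 / 1e-12 = 5.04039e+13
Lw = 10 * log10(5.04039e+13) = 137.02 dB


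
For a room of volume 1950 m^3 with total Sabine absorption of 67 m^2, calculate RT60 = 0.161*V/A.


RT60 = 0.161 * 1950 / 67 = 4.6858 s


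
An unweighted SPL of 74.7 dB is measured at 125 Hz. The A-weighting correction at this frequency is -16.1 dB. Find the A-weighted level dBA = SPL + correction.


A-weighting table: 125 Hz -> -16.1 dB correction
SPL_A = SPL + correction = 74.7 + (-16.1) = 58.6 dBA


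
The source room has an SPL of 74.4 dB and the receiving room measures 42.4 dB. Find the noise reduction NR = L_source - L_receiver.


NR = L_source - L_receiver (difference between source and receiving room levels)
NR = 74.4 - 42.4 = 32 dB


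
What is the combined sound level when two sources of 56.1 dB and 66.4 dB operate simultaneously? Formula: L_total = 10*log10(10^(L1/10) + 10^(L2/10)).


10^(56.1/10) = 407380
10^(66.4/10) = 4.36516e+06
Sum = 407380 + 4.36516e+06 = 4.77254e+06
L_total = 10*log10(4.77254e+06) = 66.787 dB


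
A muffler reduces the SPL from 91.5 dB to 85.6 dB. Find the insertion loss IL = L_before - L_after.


Insertion loss = SPL without muffler - SPL with muffler
IL = 91.5 - 85.6 = 5.9 dB


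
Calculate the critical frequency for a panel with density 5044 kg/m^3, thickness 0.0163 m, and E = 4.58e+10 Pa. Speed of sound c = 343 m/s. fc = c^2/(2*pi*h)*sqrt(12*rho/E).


12*rho/E = 12*5044/4.58e+10 = 1.32157e-06
sqrt(12*rho/E) = sqrt(1.32157e-06) = 0.0011496
c^2/(2*pi*h) = 343^2/(2*pi*0.0163) = 1.14874e+06
fc = 1.14874e+06 * 0.0011496 = 1320.6 Hz


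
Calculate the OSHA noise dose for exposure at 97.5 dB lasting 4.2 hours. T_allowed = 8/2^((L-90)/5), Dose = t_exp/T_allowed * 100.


T_allowed = 8 / 2^((97.5 - 90)/5) = 2.82843 hr
Dose = 4.2 / 2.82843 * 100 = 148.49 %


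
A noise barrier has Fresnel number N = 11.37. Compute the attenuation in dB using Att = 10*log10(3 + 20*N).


3 + 20*N = 3 + 20*11.37 = 230.4
Att = 10*log10(230.4) = 23.625 dB


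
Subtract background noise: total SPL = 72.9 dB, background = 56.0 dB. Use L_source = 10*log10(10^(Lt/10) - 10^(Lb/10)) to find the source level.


10^(72.9/10) = 1.94984e+07
10^(56.0/10) = 398107
Difference = 1.94984e+07 - 398107 = 1.91003e+07
L_source = 10*log10(1.91003e+07) = 72.81 dB


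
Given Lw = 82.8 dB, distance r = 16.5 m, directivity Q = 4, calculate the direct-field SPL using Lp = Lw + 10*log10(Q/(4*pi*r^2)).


4*pi*r^2 = 4*pi*16.5^2 = 3421.19 m^2
Q / (4*pi*r^2) = 4 / 3421.19 = 0.00116918
Lp = 82.8 + 10*log10(0.00116918) = 53.479 dB


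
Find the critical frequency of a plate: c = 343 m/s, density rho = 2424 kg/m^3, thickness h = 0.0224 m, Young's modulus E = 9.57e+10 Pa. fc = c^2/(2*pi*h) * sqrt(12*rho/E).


12*rho/E = 12*2424/9.57e+10 = 3.0395e-07
sqrt(12*rho/E) = sqrt(3.0395e-07) = 0.000551317
c^2/(2*pi*h) = 343^2/(2*pi*0.0224) = 835912
fc = 835912 * 0.000551317 = 460.85 Hz


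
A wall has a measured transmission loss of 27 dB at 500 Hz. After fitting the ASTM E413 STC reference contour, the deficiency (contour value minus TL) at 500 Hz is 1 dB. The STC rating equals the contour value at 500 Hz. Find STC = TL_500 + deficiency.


By ASTM E413, STC = value of the fitted reference contour at 500 Hz.
Contour value at 500 Hz = TL_500 + deficiency = 27 + 1 = 28
STC = 28


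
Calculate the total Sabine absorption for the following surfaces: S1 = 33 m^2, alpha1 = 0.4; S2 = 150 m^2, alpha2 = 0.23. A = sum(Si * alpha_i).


33 * 0.4 = 13.2
150 * 0.23 = 34.5
A_total = 13.2 + 34.5 = 47.7 m^2


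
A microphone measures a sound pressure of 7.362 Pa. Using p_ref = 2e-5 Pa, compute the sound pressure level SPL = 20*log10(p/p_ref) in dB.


p / p_ref = 7.362 / 2e-5 = 368100
SPL = 20 * log10(368100) = 111.32 dB


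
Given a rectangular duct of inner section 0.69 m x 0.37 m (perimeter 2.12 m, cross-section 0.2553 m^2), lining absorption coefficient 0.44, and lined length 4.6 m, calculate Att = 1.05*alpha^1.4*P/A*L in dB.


alpha^1.4 = 0.44^1.4 = 0.316835
Attenuation rate = 1.05 * alpha^1.4 * P / A
= 1.05 * 0.316835 * 2.12 / 0.2553 = 2.76253 dB/m
Total Att = 2.76253 * 4.6 = 12.708 dB


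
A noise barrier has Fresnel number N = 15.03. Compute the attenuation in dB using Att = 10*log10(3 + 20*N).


3 + 20*N = 3 + 20*15.03 = 303.6
Att = 10*log10(303.6) = 24.823 dB


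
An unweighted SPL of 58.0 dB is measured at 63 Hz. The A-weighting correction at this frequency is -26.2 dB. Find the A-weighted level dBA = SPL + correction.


A-weighting table: 63 Hz -> -26.2 dB correction
SPL_A = SPL + correction = 58.0 + (-26.2) = 31.8 dBA


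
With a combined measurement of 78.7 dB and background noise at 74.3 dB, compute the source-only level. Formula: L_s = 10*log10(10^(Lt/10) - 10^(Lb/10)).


10^(78.7/10) = 7.4131e+07
10^(74.3/10) = 2.69153e+07
Difference = 7.4131e+07 - 2.69153e+07 = 4.72157e+07
L_source = 10*log10(4.72157e+07) = 76.741 dB


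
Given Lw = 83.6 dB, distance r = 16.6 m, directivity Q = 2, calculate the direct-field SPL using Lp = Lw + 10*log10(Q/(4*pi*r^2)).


4*pi*r^2 = 4*pi*16.6^2 = 3462.79 m^2
Q / (4*pi*r^2) = 2 / 3462.79 = 0.000577569
Lp = 83.6 + 10*log10(0.000577569) = 51.216 dB


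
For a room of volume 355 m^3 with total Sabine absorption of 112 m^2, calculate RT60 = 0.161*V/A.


RT60 = 0.161 * 355 / 112 = 0.51031 s


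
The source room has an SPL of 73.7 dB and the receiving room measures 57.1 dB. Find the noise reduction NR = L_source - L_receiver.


NR = L_source - L_receiver (difference between source and receiving room levels)
NR = 73.7 - 57.1 = 16.6 dB


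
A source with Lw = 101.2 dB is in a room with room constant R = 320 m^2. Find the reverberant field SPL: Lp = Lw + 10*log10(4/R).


4/R = 4/320 = 0.0125
Lp = 101.2 + 10*log10(0.0125) = 82.169 dB


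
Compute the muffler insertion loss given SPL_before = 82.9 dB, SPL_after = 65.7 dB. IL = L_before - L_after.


Insertion loss = SPL without muffler - SPL with muffler
IL = 82.9 - 65.7 = 17.2 dB


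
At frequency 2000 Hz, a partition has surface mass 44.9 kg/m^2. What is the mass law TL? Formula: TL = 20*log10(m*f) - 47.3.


m * f = 44.9 * 2000 = 89800
20*log10(89800) = 99.0655 dB
TL = 99.0655 - 47.3 = 51.766 dB


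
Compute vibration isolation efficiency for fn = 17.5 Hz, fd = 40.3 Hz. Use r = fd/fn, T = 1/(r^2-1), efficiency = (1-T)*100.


r = 40.3 / 17.5 = 2.30286
r^2 - 1 = 2.30286^2 - 1 = 4.30316
T = 1/4.30316 = 0.232387
Efficiency = (1 - 0.232387)*100 = 76.761 %


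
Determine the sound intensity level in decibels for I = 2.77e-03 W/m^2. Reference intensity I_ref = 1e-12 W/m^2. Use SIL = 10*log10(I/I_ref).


I / I_ref = 2.77e-03 / 1e-12 = 2.77e+09
SIL = 10 * log10(2.77e+09) = 94.425 dB


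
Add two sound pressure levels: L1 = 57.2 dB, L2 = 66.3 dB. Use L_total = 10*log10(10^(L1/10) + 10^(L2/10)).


10^(57.2/10) = 524807
10^(66.3/10) = 4.2658e+06
Sum = 524807 + 4.2658e+06 = 4.79061e+06
L_total = 10*log10(4.79061e+06) = 66.804 dB


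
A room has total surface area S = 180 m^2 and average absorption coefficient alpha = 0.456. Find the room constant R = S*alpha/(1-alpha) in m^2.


R = 180 * 0.456 / (1 - 0.456) = 150.88 m^2


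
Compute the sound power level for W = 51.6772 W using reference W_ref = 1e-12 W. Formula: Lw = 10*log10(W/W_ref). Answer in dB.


W / W_ref = 51.6772 / 1e-12 = 5.16772e+13
Lw = 10 * log10(5.16772e+13) = 137.13 dB


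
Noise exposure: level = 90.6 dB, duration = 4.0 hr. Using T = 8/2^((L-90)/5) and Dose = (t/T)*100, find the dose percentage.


T_allowed = 8 / 2^((90.6 - 90)/5) = 7.3615 hr
Dose = 4.0 / 7.3615 * 100 = 54.337 %


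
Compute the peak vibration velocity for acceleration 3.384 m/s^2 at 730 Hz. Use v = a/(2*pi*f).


omega = 2*pi*f = 2*pi*730 = 4586.73 rad/s
v = a / omega = 3.384 / 4586.73 = 0.00073778 m/s


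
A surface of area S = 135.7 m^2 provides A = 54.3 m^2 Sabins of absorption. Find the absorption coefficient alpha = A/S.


Absorption coefficient = absorbed power / incident power
alpha = A / S = 54.3 / 135.7 = 0.40015


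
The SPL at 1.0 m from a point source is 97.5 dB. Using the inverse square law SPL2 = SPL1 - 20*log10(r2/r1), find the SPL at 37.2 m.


r2/r1 = 37.2/1.0 = 37.2
Correction = 20*log10(37.2) = 31.4109 dB
SPL2 = 97.5 - 31.4109 = 66.089 dB


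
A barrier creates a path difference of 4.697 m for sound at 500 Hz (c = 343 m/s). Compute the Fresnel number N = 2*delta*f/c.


N = 2*delta*f/c = 2*delta/lambda, where lambda = c/f
lambda = 343 / 500 = 0.686 m
N = 2 * 4.697 / 0.686 = 13.694


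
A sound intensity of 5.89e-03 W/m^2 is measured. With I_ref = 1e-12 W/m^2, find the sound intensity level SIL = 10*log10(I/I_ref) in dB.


I / I_ref = 5.89e-03 / 1e-12 = 5.89e+09
SIL = 10 * log10(5.89e+09) = 97.701 dB


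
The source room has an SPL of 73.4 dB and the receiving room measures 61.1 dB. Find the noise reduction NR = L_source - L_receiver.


NR = L_source - L_receiver (difference between source and receiving room levels)
NR = 73.4 - 61.1 = 12.3 dB


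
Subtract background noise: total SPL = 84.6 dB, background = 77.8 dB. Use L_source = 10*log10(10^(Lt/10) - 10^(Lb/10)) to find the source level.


10^(84.6/10) = 2.88403e+08
10^(77.8/10) = 6.0256e+07
Difference = 2.88403e+08 - 6.0256e+07 = 2.28147e+08
L_source = 10*log10(2.28147e+08) = 83.582 dB


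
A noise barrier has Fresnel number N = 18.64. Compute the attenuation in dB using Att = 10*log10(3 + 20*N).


3 + 20*N = 3 + 20*18.64 = 375.8
Att = 10*log10(375.8) = 25.75 dB


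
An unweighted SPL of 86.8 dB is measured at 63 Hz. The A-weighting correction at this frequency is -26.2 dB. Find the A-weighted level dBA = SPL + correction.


A-weighting table: 63 Hz -> -26.2 dB correction
SPL_A = SPL + correction = 86.8 + (-26.2) = 60.6 dBA


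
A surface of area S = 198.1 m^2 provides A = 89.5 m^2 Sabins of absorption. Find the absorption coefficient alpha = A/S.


Absorption coefficient = absorbed power / incident power
alpha = A / S = 89.5 / 198.1 = 0.45179


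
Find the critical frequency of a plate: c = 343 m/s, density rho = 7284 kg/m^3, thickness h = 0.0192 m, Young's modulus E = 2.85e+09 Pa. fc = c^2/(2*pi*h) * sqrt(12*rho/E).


12*rho/E = 12*7284/2.85e+09 = 3.06695e-05
sqrt(12*rho/E) = sqrt(3.06695e-05) = 0.00553801
c^2/(2*pi*h) = 343^2/(2*pi*0.0192) = 975230
fc = 975230 * 0.00553801 = 5400.8 Hz


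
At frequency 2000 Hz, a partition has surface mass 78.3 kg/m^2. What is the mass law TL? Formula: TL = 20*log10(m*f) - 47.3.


m * f = 78.3 * 2000 = 156600
20*log10(156600) = 103.896 dB
TL = 103.896 - 47.3 = 56.596 dB


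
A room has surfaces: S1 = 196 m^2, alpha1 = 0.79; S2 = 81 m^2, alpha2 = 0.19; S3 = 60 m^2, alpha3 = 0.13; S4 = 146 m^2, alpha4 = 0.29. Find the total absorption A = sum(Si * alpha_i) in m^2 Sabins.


196 * 0.79 = 154.84
81 * 0.19 = 15.39
60 * 0.13 = 7.8
146 * 0.29 = 42.34
A_total = 154.84 + 15.39 + 7.8 + 42.34 = 220.37 m^2


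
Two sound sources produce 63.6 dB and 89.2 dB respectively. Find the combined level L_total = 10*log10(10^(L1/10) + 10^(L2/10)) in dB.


10^(63.6/10) = 2.29087e+06
10^(89.2/10) = 8.31764e+08
Sum = 2.29087e+06 + 8.31764e+08 = 8.34055e+08
L_total = 10*log10(8.34055e+08) = 89.212 dB


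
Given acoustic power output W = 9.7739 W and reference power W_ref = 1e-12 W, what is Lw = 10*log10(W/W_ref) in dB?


W / W_ref = 9.7739 / 1e-12 = 9.7739e+12
Lw = 10 * log10(9.7739e+12) = 129.9 dB


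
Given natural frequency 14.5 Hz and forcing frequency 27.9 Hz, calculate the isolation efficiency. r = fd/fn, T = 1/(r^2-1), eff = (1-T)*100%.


r = 27.9 / 14.5 = 1.92414
r^2 - 1 = 1.92414^2 - 1 = 2.70231
T = 1/2.70231 = 0.370054
Efficiency = (1 - 0.370054)*100 = 62.995 %


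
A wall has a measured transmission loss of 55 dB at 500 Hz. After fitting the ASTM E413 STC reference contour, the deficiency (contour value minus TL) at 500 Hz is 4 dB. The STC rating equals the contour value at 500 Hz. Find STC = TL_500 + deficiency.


By ASTM E413, STC = value of the fitted reference contour at 500 Hz.
Contour value at 500 Hz = TL_500 + deficiency = 55 + 4 = 59
STC = 59


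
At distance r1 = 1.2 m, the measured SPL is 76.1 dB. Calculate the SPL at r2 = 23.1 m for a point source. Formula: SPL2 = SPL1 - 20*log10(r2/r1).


r2/r1 = 23.1/1.2 = 19.25
Correction = 20*log10(19.25) = 25.6886 dB
SPL2 = 76.1 - 25.6886 = 50.411 dB


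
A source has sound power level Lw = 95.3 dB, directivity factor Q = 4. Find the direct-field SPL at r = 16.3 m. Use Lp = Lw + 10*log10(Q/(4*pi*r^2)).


4*pi*r^2 = 4*pi*16.3^2 = 3338.76 m^2
Q / (4*pi*r^2) = 4 / 3338.76 = 0.00119805
Lp = 95.3 + 10*log10(0.00119805) = 66.085 dB


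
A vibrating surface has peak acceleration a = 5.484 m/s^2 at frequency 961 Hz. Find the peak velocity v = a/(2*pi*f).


omega = 2*pi*f = 2*pi*961 = 6038.14 rad/s
v = a / omega = 5.484 / 6038.14 = 0.00090823 m/s


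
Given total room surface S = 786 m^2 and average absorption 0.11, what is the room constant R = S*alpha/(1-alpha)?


R = 786 * 0.11 / (1 - 0.11) = 97.146 m^2


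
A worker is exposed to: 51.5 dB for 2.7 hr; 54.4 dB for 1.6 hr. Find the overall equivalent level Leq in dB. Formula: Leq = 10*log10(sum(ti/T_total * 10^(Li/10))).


T_total = 2.7 + 1.6 = 4.3 hr
(2.7/4.3) * 10^(51.5/10) = 88694.2
(1.6/4.3) * 10^(54.4/10) = 102483
Sum = 88694.2 + 102483 = 191177
Leq = 10*log10(191177) = 52.814 dB


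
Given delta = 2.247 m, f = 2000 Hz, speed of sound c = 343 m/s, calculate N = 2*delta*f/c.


N = 2*delta*f/c = 2*delta/lambda, where lambda = c/f
lambda = 343 / 2000 = 0.1715 m
N = 2 * 2.247 / 0.1715 = 26.204


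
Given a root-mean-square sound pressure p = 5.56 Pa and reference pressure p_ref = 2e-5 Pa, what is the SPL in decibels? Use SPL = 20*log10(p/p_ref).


p / p_ref = 5.56 / 2e-5 = 278000
SPL = 20 * log10(278000) = 108.88 dB


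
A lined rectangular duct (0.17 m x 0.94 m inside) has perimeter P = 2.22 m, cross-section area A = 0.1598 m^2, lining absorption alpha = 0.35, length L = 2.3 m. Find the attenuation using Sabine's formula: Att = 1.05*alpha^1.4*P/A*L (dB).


alpha^1.4 = 0.35^1.4 = 0.229983
Attenuation rate = 1.05 * alpha^1.4 * P / A
= 1.05 * 0.229983 * 2.22 / 0.1598 = 3.35476 dB/m
Total Att = 3.35476 * 2.3 = 7.7159 dB


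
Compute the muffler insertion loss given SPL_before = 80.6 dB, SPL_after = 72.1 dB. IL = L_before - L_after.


Insertion loss = SPL without muffler - SPL with muffler
IL = 80.6 - 72.1 = 8.5 dB


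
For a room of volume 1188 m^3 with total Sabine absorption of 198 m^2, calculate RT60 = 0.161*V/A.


RT60 = 0.161 * 1188 / 198 = 0.966 s


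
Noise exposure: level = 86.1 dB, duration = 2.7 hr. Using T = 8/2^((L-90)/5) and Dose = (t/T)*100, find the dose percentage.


T_allowed = 8 / 2^((86.1 - 90)/5) = 13.737 hr
Dose = 2.7 / 13.737 * 100 = 19.655 %


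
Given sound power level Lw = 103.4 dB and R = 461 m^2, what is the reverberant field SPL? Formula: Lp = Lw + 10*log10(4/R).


4/R = 4/461 = 0.00867679
Lp = 103.4 + 10*log10(0.00867679) = 82.784 dB


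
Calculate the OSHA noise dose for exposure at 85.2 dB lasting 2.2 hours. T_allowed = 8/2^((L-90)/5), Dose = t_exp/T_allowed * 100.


T_allowed = 8 / 2^((85.2 - 90)/5) = 15.5625 hr
Dose = 2.2 / 15.5625 * 100 = 14.137 %


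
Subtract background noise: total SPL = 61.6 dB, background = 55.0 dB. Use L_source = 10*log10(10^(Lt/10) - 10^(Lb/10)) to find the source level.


10^(61.6/10) = 1.44544e+06
10^(55.0/10) = 316228
Difference = 1.44544e+06 - 316228 = 1.12921e+06
L_source = 10*log10(1.12921e+06) = 60.528 dB


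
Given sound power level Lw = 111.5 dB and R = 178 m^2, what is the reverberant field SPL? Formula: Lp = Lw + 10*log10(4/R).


4/R = 4/178 = 0.0224719
Lp = 111.5 + 10*log10(0.0224719) = 95.016 dB


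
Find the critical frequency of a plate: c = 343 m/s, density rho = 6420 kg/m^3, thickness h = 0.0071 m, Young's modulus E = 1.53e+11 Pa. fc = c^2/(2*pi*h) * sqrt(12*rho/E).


12*rho/E = 12*6420/1.53e+11 = 5.03529e-07
sqrt(12*rho/E) = sqrt(5.03529e-07) = 0.000709598
c^2/(2*pi*h) = 343^2/(2*pi*0.0071) = 2.63724e+06
fc = 2.63724e+06 * 0.000709598 = 1871.4 Hz


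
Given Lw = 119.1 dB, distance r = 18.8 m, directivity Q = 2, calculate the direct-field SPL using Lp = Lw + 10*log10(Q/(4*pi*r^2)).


4*pi*r^2 = 4*pi*18.8^2 = 4441.46 m^2
Q / (4*pi*r^2) = 2 / 4441.46 = 0.000450302
Lp = 119.1 + 10*log10(0.000450302) = 85.635 dB


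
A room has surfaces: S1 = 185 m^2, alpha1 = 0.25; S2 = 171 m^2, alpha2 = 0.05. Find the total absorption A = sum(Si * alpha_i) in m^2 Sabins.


185 * 0.25 = 46.25
171 * 0.05 = 8.55
A_total = 46.25 + 8.55 = 54.8 m^2


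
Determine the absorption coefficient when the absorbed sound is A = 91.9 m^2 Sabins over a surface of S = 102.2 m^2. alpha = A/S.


Absorption coefficient = absorbed power / incident power
alpha = A / S = 91.9 / 102.2 = 0.89922


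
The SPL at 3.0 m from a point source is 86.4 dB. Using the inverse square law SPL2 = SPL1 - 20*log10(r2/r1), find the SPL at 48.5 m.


r2/r1 = 48.5/3.0 = 16.1667
Correction = 20*log10(16.1667) = 24.1724 dB
SPL2 = 86.4 - 24.1724 = 62.228 dB


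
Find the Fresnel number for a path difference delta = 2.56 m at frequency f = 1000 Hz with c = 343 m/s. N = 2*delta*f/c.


N = 2*delta*f/c = 2*delta/lambda, where lambda = c/f
lambda = 343 / 1000 = 0.343 m
N = 2 * 2.56 / 0.343 = 14.927


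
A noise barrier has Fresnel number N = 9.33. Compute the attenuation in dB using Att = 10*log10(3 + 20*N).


3 + 20*N = 3 + 20*9.33 = 189.6
Att = 10*log10(189.6) = 22.778 dB


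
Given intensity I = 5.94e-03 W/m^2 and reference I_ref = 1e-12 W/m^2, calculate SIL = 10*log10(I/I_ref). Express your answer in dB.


I / I_ref = 5.94e-03 / 1e-12 = 5.94e+09
SIL = 10 * log10(5.94e+09) = 97.738 dB


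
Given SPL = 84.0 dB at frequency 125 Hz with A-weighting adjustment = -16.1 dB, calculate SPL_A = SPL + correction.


A-weighting table: 125 Hz -> -16.1 dB correction
SPL_A = SPL + correction = 84.0 + (-16.1) = 67.9 dBA


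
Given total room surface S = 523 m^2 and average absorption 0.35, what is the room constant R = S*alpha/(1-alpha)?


R = 523 * 0.35 / (1 - 0.35) = 281.62 m^2


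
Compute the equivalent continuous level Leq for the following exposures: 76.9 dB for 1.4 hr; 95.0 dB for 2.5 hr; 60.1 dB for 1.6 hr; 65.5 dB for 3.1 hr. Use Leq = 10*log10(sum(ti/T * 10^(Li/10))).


T_total = 1.4 + 2.5 + 1.6 + 3.1 = 8.6 hr
(1.4/8.6) * 10^(76.9/10) = 7.97314e+06
(2.5/8.6) * 10^(95.0/10) = 9.19267e+08
(1.6/8.6) * 10^(60.1/10) = 190380
(3.1/8.6) * 10^(65.5/10) = 1.27898e+06
Sum = 7.97314e+06 + 9.19267e+08 + 190380 + 1.27898e+06 = 9.2871e+08
Leq = 10*log10(9.2871e+08) = 89.679 dB


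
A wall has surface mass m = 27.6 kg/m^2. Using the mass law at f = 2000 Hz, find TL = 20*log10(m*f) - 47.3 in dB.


m * f = 27.6 * 2000 = 55200
20*log10(55200) = 94.8388 dB
TL = 94.8388 - 47.3 = 47.539 dB


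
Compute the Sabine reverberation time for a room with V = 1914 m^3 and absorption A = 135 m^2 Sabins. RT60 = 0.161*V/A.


RT60 = 0.161 * 1914 / 135 = 2.2826 s


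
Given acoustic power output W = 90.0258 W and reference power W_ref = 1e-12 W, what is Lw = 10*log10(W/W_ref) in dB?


W / W_ref = 90.0258 / 1e-12 = 9.00258e+13
Lw = 10 * log10(9.00258e+13) = 139.54 dB


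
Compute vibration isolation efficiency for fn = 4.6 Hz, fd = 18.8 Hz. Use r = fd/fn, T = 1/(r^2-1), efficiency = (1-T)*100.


r = 18.8 / 4.6 = 4.08696
r^2 - 1 = 4.08696^2 - 1 = 15.7032
T = 1/15.7032 = 0.0636813
Efficiency = (1 - 0.0636813)*100 = 93.632 %


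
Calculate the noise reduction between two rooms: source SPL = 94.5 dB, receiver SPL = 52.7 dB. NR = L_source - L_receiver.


NR = L_source - L_receiver (difference between source and receiving room levels)
NR = 94.5 - 52.7 = 41.8 dB


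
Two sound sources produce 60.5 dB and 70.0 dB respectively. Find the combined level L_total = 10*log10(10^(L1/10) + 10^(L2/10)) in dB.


10^(60.5/10) = 1.12202e+06
10^(70.0/10) = 1e+07
Sum = 1.12202e+06 + 1e+07 = 1.1122e+07
L_total = 10*log10(1.1122e+07) = 70.462 dB


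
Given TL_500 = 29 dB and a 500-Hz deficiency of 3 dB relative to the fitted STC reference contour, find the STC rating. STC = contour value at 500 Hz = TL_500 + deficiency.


By ASTM E413, STC = value of the fitted reference contour at 500 Hz.
Contour value at 500 Hz = TL_500 + deficiency = 29 + 3 = 32
STC = 32


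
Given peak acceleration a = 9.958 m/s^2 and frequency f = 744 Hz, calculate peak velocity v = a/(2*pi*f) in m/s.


omega = 2*pi*f = 2*pi*744 = 4674.69 rad/s
v = a / omega = 9.958 / 4674.69 = 0.0021302 m/s


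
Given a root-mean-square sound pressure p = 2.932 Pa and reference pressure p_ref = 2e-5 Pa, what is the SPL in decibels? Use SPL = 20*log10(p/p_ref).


p / p_ref = 2.932 / 2e-5 = 146600
SPL = 20 * log10(146600) = 103.32 dB


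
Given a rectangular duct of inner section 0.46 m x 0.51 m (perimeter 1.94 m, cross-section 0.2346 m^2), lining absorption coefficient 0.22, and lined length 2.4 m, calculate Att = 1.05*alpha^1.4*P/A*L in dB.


alpha^1.4 = 0.22^1.4 = 0.120058
Attenuation rate = 1.05 * alpha^1.4 * P / A
= 1.05 * 0.120058 * 1.94 / 0.2346 = 1.04245 dB/m
Total Att = 1.04245 * 2.4 = 2.5019 dB


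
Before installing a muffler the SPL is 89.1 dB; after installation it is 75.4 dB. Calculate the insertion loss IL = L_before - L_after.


Insertion loss = SPL without muffler - SPL with muffler
IL = 89.1 - 75.4 = 13.7 dB


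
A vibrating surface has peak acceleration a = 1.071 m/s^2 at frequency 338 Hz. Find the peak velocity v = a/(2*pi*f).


omega = 2*pi*f = 2*pi*338 = 2123.72 rad/s
v = a / omega = 1.071 / 2123.72 = 0.0005043 m/s


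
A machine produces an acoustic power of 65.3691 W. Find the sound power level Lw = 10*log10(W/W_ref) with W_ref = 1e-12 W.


W / W_ref = 65.3691 / 1e-12 = 6.53691e+13
Lw = 10 * log10(6.53691e+13) = 138.15 dB


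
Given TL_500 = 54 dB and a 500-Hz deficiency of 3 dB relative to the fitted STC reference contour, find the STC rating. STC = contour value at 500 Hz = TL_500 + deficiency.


By ASTM E413, STC = value of the fitted reference contour at 500 Hz.
Contour value at 500 Hz = TL_500 + deficiency = 54 + 3 = 57
STC = 57


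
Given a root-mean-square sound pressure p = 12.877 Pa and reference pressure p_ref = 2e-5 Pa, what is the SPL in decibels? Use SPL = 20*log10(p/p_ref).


p / p_ref = 12.877 / 2e-5 = 643850
SPL = 20 * log10(643850) = 116.18 dB


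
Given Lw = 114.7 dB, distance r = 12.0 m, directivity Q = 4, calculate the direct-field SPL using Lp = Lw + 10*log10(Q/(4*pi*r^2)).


4*pi*r^2 = 4*pi*12.0^2 = 1809.56 m^2
Q / (4*pi*r^2) = 4 / 1809.56 = 0.00221048
Lp = 114.7 + 10*log10(0.00221048) = 88.145 dB


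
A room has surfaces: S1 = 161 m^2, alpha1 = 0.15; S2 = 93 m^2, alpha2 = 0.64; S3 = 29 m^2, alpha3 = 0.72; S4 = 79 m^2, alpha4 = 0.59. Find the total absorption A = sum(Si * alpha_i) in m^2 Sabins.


161 * 0.15 = 24.15
93 * 0.64 = 59.52
29 * 0.72 = 20.88
79 * 0.59 = 46.61
A_total = 24.15 + 59.52 + 20.88 + 46.61 = 151.16 m^2


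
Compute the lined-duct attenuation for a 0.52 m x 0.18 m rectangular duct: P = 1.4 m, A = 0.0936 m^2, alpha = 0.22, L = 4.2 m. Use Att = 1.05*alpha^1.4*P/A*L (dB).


alpha^1.4 = 0.22^1.4 = 0.120058
Attenuation rate = 1.05 * alpha^1.4 * P / A
= 1.05 * 0.120058 * 1.4 / 0.0936 = 1.88553 dB/m
Total Att = 1.88553 * 4.2 = 7.9192 dB


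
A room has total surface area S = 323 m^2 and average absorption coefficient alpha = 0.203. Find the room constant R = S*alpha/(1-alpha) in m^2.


R = 323 * 0.203 / (1 - 0.203) = 82.27 m^2


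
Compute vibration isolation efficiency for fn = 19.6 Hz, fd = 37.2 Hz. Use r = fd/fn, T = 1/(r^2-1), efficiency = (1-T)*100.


r = 37.2 / 19.6 = 1.89796
r^2 - 1 = 1.89796^2 - 1 = 2.60225
T = 1/2.60225 = 0.384283
Efficiency = (1 - 0.384283)*100 = 61.572 %


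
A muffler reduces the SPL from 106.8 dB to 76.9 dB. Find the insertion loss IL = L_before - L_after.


Insertion loss = SPL without muffler - SPL with muffler
IL = 106.8 - 76.9 = 29.9 dB


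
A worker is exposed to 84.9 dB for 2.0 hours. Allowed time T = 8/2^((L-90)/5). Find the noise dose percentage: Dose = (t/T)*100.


T_allowed = 8 / 2^((84.9 - 90)/5) = 16.2234 hr
Dose = 2.0 / 16.2234 * 100 = 12.328 %


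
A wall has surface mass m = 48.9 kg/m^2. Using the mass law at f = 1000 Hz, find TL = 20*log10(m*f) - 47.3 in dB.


m * f = 48.9 * 1000 = 48900
20*log10(48900) = 93.7862 dB
TL = 93.7862 - 47.3 = 46.486 dB


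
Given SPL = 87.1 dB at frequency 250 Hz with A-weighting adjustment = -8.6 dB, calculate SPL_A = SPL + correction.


A-weighting table: 250 Hz -> -8.6 dB correction
SPL_A = SPL + correction = 87.1 + (-8.6) = 78.5 dBA
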